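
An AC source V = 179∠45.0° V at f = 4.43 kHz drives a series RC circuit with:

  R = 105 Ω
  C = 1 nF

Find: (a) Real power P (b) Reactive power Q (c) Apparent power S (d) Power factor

Step 1 — Angular frequency: ω = 2π·f = 2π·4430 = 2.783e+04 rad/s.
Step 2 — Component impedances:
  R: Z = R = 105 Ω
  C: Z = 1/(jωC) = -j/(ω·C) = 0 - j3.593e+04 Ω
Step 3 — Series combination: Z_total = R + C = 105 - j3.593e+04 Ω = 3.593e+04∠-89.8° Ω.
Step 4 — Source phasor: V = 179∠45.0° V = 126.6 + j126.6 V.
Step 5 — Current: I = V / Z = -0.003513 + j0.003533 A = 0.004982∠134.8° A.
Step 6 — Complex power: S = V·I* = 0.002607 - j0.8918 VA.
Step 7 — Real power: P = Re(S) = 0.002607 W.
Step 8 — Reactive power: Q = Im(S) = -0.8918 VAR.
Step 9 — Apparent power: |S| = 0.8918 VA.
Step 10 — Power factor: PF = P/|S| = 0.002923 (leading).

(a) P = 0.002607 W  (b) Q = -0.8918 VAR  (c) S = 0.8918 VA  (d) PF = 0.002923 (leading)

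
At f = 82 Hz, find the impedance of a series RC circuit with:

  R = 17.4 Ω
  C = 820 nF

Step 1 — Angular frequency: ω = 2π·f = 2π·82 = 515.2 rad/s.
Step 2 — Component impedances:
  R: Z = R = 17.4 Ω
  C: Z = 1/(jωC) = -j/(ω·C) = 0 - j2367 Ω
Step 3 — Series combination: Z_total = R + C = 17.4 - j2367 Ω = 2367∠-89.6° Ω.

Z = 17.4 - j2367 Ω = 2367∠-89.6° Ω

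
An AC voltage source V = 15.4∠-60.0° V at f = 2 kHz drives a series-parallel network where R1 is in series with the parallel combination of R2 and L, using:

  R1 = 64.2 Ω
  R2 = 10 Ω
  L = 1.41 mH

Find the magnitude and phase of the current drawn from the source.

Step 1 — Angular frequency: ω = 2π·f = 2π·2000 = 1.257e+04 rad/s.
Step 2 — Component impedances:
  R1: Z = R = 64.2 Ω
  R2: Z = R = 10 Ω
  L: Z = jωL = j·1.257e+04·0.00141 = 0 + j17.72 Ω
Step 3 — Parallel branch: R2 || L = 1/(1/R2 + 1/L) = 7.584 + j4.28 Ω.
Step 4 — Series with R1: Z_total = R1 + (R2 || L) = 71.78 + j4.28 Ω = 71.91∠3.4° Ω.
Step 5 — Source phasor: V = 15.4∠-60.0° V = 7.7 - j13.34 V.
Step 6 — Ohm's law: I = V / Z_total = (7.7 - j13.34) / (71.78 + j4.28) = 0.09585 - j0.1915 A.
Step 7 — Convert to polar: |I| = 0.2142 A, ∠I = -63.4°.

I = 0.2142∠-63.4° A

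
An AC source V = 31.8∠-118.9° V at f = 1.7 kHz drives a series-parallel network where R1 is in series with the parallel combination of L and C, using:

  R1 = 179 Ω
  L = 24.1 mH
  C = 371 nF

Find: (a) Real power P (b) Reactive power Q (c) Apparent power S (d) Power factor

Step 1 — Angular frequency: ω = 2π·f = 2π·1700 = 1.068e+04 rad/s.
Step 2 — Component impedances:
  R1: Z = R = 179 Ω
  L: Z = jωL = j·1.068e+04·0.0241 = 0 + j257.4 Ω
  C: Z = 1/(jωC) = -j/(ω·C) = 0 - j252.3 Ω
Step 3 — Parallel branch: L || C = 1/(1/L + 1/C) = 0 - j1.28e+04 Ω.
Step 4 — Series with R1: Z_total = R1 + (L || C) = 179 - j1.28e+04 Ω = 1.28e+04∠-89.2° Ω.
Step 5 — Source phasor: V = 31.8∠-118.9° V = -15.37 - j27.84 V.
Step 6 — Current: I = V / Z = 0.002158 - j0.001231 A = 0.002484∠-29.7° A.
Step 7 — Complex power: S = V·I* = 0.001105 - j0.079 VA.
Step 8 — Real power: P = Re(S) = 0.001105 W.
Step 9 — Reactive power: Q = Im(S) = -0.079 VAR.
Step 10 — Apparent power: |S| = 0.07901 VA.
Step 11 — Power factor: PF = P/|S| = 0.01398 (leading).

(a) P = 0.001105 W  (b) Q = -0.079 VAR  (c) S = 0.07901 VA  (d) PF = 0.01398 (leading)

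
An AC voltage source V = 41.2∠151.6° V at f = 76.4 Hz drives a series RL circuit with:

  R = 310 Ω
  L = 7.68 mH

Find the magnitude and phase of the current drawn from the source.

Step 1 — Angular frequency: ω = 2π·f = 2π·76.4 = 480 rad/s.
Step 2 — Component impedances:
  R: Z = R = 310 Ω
  L: Z = jωL = j·480·0.00768 = 0 + j3.687 Ω
Step 3 — Series combination: Z_total = R + L = 310 + j3.687 Ω = 310∠0.7° Ω.
Step 4 — Source phasor: V = 41.2∠151.6° V = -36.24 + j19.6 V.
Step 5 — Ohm's law: I = V / Z_total = (-36.24 + j19.6) / (310 + j3.687) = -0.1161 + j0.06459 A.
Step 6 — Convert to polar: |I| = 0.1329 A, ∠I = 150.9°.

I = 0.1329∠150.9° A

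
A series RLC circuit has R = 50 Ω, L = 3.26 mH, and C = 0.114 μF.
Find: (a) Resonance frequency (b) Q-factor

Step 1 — Resonance condition Im(Z)=0 gives ω₀ = 1/√(LC).
Step 2 — ω₀ = 1/√(0.00326·1.14e-07) = 5.187e+04 rad/s.
Step 3 — f₀ = ω₀/(2π) = 8256 Hz.
Step 4 — Series Q: Q = ω₀L/R = 5.187e+04·0.00326/50 = 3.382.

(a) f₀ = 8256 Hz  (b) Q = 3.382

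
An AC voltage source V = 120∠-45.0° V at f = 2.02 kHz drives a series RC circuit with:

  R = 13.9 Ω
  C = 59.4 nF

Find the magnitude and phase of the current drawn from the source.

Step 1 — Angular frequency: ω = 2π·f = 2π·2020 = 1.269e+04 rad/s.
Step 2 — Component impedances:
  R: Z = R = 13.9 Ω
  C: Z = 1/(jωC) = -j/(ω·C) = 0 - j1326 Ω
Step 3 — Series combination: Z_total = R + C = 13.9 - j1326 Ω = 1326∠-89.4° Ω.
Step 4 — Source phasor: V = 120∠-45.0° V = 84.85 - j84.85 V.
Step 5 — Ohm's law: I = V / Z_total = (84.85 - j84.85) / (13.9 - j1326) = 0.06463 + j0.06329 A.
Step 6 — Convert to polar: |I| = 0.09046 A, ∠I = 44.4°.

I = 0.09046∠44.4° A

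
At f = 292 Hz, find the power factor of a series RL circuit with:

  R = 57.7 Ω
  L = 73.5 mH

Step 1 — Angular frequency: ω = 2π·f = 2π·292 = 1835 rad/s.
Step 2 — Component impedances:
  R: Z = R = 57.7 Ω
  L: Z = jωL = j·1835·0.0735 = 0 + j134.8 Ω
Step 3 — Series combination: Z_total = R + L = 57.7 + j134.8 Ω = 146.7∠66.8° Ω.
Step 4 — Power factor: PF = cos(φ) = Re(Z)/|Z| = 57.7/146.68 = 0.3934.
Step 5 — Type: Im(Z) = 134.8 ⇒ lagging (phase φ = 66.8°).

PF = 0.3934 (lagging, φ = 66.8°)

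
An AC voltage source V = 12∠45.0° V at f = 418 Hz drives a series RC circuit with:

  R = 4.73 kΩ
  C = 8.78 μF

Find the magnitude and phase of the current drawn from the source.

Step 1 — Angular frequency: ω = 2π·f = 2π·418 = 2626 rad/s.
Step 2 — Component impedances:
  R: Z = R = 4730 Ω
  C: Z = 1/(jωC) = -j/(ω·C) = 0 - j43.37 Ω
Step 3 — Series combination: Z_total = R + C = 4730 - j43.37 Ω = 4730∠-0.5° Ω.
Step 4 — Source phasor: V = 12∠45.0° V = 8.485 + j8.485 V.
Step 5 — Ohm's law: I = V / Z_total = (8.485 + j8.485) / (4730 - j43.37) = 0.001777 + j0.00181 A.
Step 6 — Convert to polar: |I| = 0.002537 A, ∠I = 45.5°.

I = 0.002537∠45.5° A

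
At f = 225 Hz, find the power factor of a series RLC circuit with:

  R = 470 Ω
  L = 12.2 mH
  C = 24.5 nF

Step 1 — Angular frequency: ω = 2π·f = 2π·225 = 1414 rad/s.
Step 2 — Component impedances:
  R: Z = R = 470 Ω
  L: Z = jωL = j·1414·0.0122 = 0 + j17.25 Ω
  C: Z = 1/(jωC) = -j/(ω·C) = 0 - j2.887e+04 Ω
Step 3 — Series combination: Z_total = R + L + C = 470 - j2.885e+04 Ω = 2.886e+04∠-89.1° Ω.
Step 4 — Power factor: PF = cos(φ) = Re(Z)/|Z| = 470/2.886e+04 = 0.01629.
Step 5 — Type: Im(Z) = -2.885e+04 ⇒ leading (phase φ = -89.1°).

PF = 0.01629 (leading, φ = -89.1°)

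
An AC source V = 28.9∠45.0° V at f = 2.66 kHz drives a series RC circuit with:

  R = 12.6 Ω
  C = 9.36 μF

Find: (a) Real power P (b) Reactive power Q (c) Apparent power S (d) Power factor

Step 1 — Angular frequency: ω = 2π·f = 2π·2660 = 1.671e+04 rad/s.
Step 2 — Component impedances:
  R: Z = R = 12.6 Ω
  C: Z = 1/(jωC) = -j/(ω·C) = 0 - j6.392 Ω
Step 3 — Series combination: Z_total = R + C = 12.6 - j6.392 Ω = 14.13∠-26.9° Ω.
Step 4 — Source phasor: V = 28.9∠45.0° V = 20.44 + j20.44 V.
Step 5 — Current: I = V / Z = 0.6355 + j1.944 A = 2.045∠71.9° A.
Step 6 — Complex power: S = V·I* = 52.72 - j26.75 VA.
Step 7 — Real power: P = Re(S) = 52.72 W.
Step 8 — Reactive power: Q = Im(S) = -26.75 VAR.
Step 9 — Apparent power: |S| = 59.11 VA.
Step 10 — Power factor: PF = P/|S| = 0.8918 (leading).

(a) P = 52.72 W  (b) Q = -26.75 VAR  (c) S = 59.11 VA  (d) PF = 0.8918 (leading)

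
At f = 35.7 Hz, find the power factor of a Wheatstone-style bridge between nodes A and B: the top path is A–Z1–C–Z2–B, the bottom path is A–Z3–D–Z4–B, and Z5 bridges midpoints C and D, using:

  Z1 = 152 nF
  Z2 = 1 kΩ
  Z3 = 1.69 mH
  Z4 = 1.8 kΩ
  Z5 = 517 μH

Step 1 — Angular frequency: ω = 2π·f = 2π·35.7 = 224.3 rad/s.
Step 2 — Component impedances:
  Z1: Z = 1/(jωC) = -j/(ω·C) = 0 - j2.933e+04 Ω
  Z2: Z = R = 1000 Ω
  Z3: Z = jωL = j·224.3·0.00169 = 0 + j0.3791 Ω
  Z4: Z = R = 1800 Ω
  Z5: Z = jωL = j·224.3·0.000517 = 0 + j0.116 Ω
Step 3 — Bridge requires nodal analysis (the Z5 bridge couples midpoints C and D, so the two paths cannot be reduced to a simple series/parallel combination). Setting node B to ground and injecting 1 A at node A, the 3-node admittance system at A, C, D solves to V_A = Z_AB = 642.9 + j0.427 Ω = 642.9∠0.0° Ω.
Step 4 — Power factor: PF = cos(φ) = Re(Z)/|Z| = 642.9/642.9 = 1.
Step 5 — Type: Im(Z) = 0.427 ⇒ lagging (phase φ = 0.0°).

PF = 1 (lagging, φ = 0.0°)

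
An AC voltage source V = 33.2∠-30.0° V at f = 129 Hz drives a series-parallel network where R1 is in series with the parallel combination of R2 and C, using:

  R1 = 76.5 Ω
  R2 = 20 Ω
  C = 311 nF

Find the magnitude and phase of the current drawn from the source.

Step 1 — Angular frequency: ω = 2π·f = 2π·129 = 810.5 rad/s.
Step 2 — Component impedances:
  R1: Z = R = 76.5 Ω
  R2: Z = R = 20 Ω
  C: Z = 1/(jωC) = -j/(ω·C) = 0 - j3967 Ω
Step 3 — Parallel branch: R2 || C = 1/(1/R2 + 1/C) = 20 - j0.1008 Ω.
Step 4 — Series with R1: Z_total = R1 + (R2 || C) = 96.5 - j0.1008 Ω = 96.5∠-0.1° Ω.
Step 5 — Source phasor: V = 33.2∠-30.0° V = 28.75 - j16.6 V.
Step 6 — Ohm's law: I = V / Z_total = (28.75 - j16.6) / (96.5 - j0.1008) = 0.2981 - j0.1717 A.
Step 7 — Convert to polar: |I| = 0.344 A, ∠I = -29.9°.

I = 0.344∠-29.9° A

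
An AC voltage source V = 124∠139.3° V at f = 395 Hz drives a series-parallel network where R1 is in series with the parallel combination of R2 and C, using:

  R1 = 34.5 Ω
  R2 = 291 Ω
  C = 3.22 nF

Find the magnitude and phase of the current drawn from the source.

Step 1 — Angular frequency: ω = 2π·f = 2π·395 = 2482 rad/s.
Step 2 — Component impedances:
  R1: Z = R = 34.5 Ω
  R2: Z = R = 291 Ω
  C: Z = 1/(jωC) = -j/(ω·C) = 0 - j1.251e+05 Ω
Step 3 — Parallel branch: R2 || C = 1/(1/R2 + 1/C) = 291 - j0.6767 Ω.
Step 4 — Series with R1: Z_total = R1 + (R2 || C) = 325.5 - j0.6767 Ω = 325.5∠-0.1° Ω.
Step 5 — Source phasor: V = 124∠139.3° V = -94.01 + j80.86 V.
Step 6 — Ohm's law: I = V / Z_total = (-94.01 + j80.86) / (325.5 - j0.6767) = -0.2893 + j0.2478 A.
Step 7 — Convert to polar: |I| = 0.381 A, ∠I = 139.4°.

I = 0.381∠139.4° A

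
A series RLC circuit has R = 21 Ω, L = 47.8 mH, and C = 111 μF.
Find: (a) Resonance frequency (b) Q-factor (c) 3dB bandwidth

Step 1 — Resonance: ω₀ = 1/√(LC) = 1/√(0.0478·0.000111) = 434.1 rad/s.
Step 2 — f₀ = ω₀/(2π) = 69.09 Hz.
Step 3 — Series Q: Q = ω₀L/R = 434.1·0.0478/21 = 0.9882.
Step 4 — Bandwidth: Δω = ω₀/Q = 439.3 rad/s; BW = Δω/(2π) = 69.92 Hz.

(a) f₀ = 69.09 Hz  (b) Q = 0.9882  (c) BW = 69.92 Hz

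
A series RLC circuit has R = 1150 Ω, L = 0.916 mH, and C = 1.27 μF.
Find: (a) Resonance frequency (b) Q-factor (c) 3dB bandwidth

Step 1 — Resonance: ω₀ = 1/√(LC) = 1/√(0.000916·1.27e-06) = 2.932e+04 rad/s.
Step 2 — f₀ = ω₀/(2π) = 4666 Hz.
Step 3 — Series Q: Q = ω₀L/R = 2.932e+04·0.000916/1150 = 0.02335.
Step 4 — Bandwidth: Δω = ω₀/Q = 1.255e+06 rad/s; BW = Δω/(2π) = 1.998e+05 Hz.

(a) f₀ = 4666 Hz  (b) Q = 0.02335  (c) BW = 1.998e+05 Hz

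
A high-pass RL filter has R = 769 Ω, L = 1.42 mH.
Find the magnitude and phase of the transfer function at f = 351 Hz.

Step 1 — Angular frequency: ω = 2π·351 = 2205 rad/s.
Step 2 — Transfer function: H(jω) = jωL/(R + jωL).
Step 3 — Numerator jωL = j·3.132; denominator R + jωL = 769 + j3.132.
Step 4 — H = 1.658e-05 + j0.004072.
Step 5 — Magnitude: |H| = 0.004072 (-47.8 dB); phase: φ = 89.8°.

|H| = 0.004072 (-47.8 dB), φ = 89.8°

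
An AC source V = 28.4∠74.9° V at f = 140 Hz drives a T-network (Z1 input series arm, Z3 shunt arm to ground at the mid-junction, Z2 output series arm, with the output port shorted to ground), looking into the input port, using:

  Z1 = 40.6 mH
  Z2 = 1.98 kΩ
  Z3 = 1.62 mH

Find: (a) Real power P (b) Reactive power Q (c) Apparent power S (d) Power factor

Step 1 — Angular frequency: ω = 2π·f = 2π·140 = 879.6 rad/s.
Step 2 — Component impedances:
  Z1: Z = jωL = j·879.6·0.0406 = 0 + j35.71 Ω
  Z2: Z = R = 1980 Ω
  Z3: Z = jωL = j·879.6·0.00162 = 0 + j1.425 Ω
Step 3 — With the output port shorted to ground, the output series arm Z2 runs from the junction to ground; the shunt arm Z3 also runs from the junction to ground. They appear in parallel: Z3 || Z2 = 0.001026 + j1.425 Ω.
Step 4 — Series with input arm Z1: Z_in = Z1 + (Z3 || Z2) = 0.001026 + j37.14 Ω = 37.14∠90.0° Ω.
Step 5 — Source phasor: V = 28.4∠74.9° V = 7.398 + j27.42 V.
Step 6 — Current: I = V / Z = 0.7383 - j0.1992 A = 0.7647∠-15.1° A.
Step 7 — Complex power: S = V·I* = 0.0005997 + j21.72 VA.
Step 8 — Real power: P = Re(S) = 0.0005997 W.
Step 9 — Reactive power: Q = Im(S) = 21.72 VAR.
Step 10 — Apparent power: |S| = 21.72 VA.
Step 11 — Power factor: PF = P/|S| = 2.762e-05 (lagging).

(a) P = 0.0005997 W  (b) Q = 21.72 VAR  (c) S = 21.72 VA  (d) PF = 2.762e-05 (lagging)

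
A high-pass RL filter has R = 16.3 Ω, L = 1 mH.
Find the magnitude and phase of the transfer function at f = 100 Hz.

Step 1 — Angular frequency: ω = 2π·100 = 628.3 rad/s.
Step 2 — Transfer function: H(jω) = jωL/(R + jωL).
Step 3 — Numerator jωL = j·0.6283; denominator R + jωL = 16.3 + j0.6283.
Step 4 — H = 0.001484 + j0.03849.
Step 5 — Magnitude: |H| = 0.03852 (-28.3 dB); phase: φ = 87.8°.

|H| = 0.03852 (-28.3 dB), φ = 87.8°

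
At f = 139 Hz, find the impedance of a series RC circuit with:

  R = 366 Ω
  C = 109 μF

Step 1 — Angular frequency: ω = 2π·f = 2π·139 = 873.4 rad/s.
Step 2 — Component impedances:
  R: Z = R = 366 Ω
  C: Z = 1/(jωC) = -j/(ω·C) = 0 - j10.5 Ω
Step 3 — Series combination: Z_total = R + C = 366 - j10.5 Ω = 366.2∠-1.6° Ω.

Z = 366 - j10.5 Ω = 366.2∠-1.6° Ω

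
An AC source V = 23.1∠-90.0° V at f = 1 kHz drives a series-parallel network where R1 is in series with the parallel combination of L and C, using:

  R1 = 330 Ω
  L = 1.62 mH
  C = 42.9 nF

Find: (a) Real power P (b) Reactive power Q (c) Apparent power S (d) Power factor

Step 1 — Angular frequency: ω = 2π·f = 2π·1000 = 6283 rad/s.
Step 2 — Component impedances:
  R1: Z = R = 330 Ω
  L: Z = jωL = j·6283·0.00162 = 0 + j10.18 Ω
  C: Z = 1/(jωC) = -j/(ω·C) = 0 - j3710 Ω
Step 3 — Parallel branch: L || C = 1/(1/L + 1/C) = 0 + j10.21 Ω.
Step 4 — Series with R1: Z_total = R1 + (L || C) = 330 + j10.21 Ω = 330.2∠1.8° Ω.
Step 5 — Source phasor: V = 23.1∠-90.0° V = 0 - j23.1 V.
Step 6 — Current: I = V / Z = -0.002163 - j0.06993 A = 0.06997∠-91.8° A.
Step 7 — Complex power: S = V·I* = 1.615 + j0.04997 VA.
Step 8 — Real power: P = Re(S) = 1.615 W.
Step 9 — Reactive power: Q = Im(S) = 0.04997 VAR.
Step 10 — Apparent power: |S| = 1.616 VA.
Step 11 — Power factor: PF = P/|S| = 0.9995 (lagging).

(a) P = 1.615 W  (b) Q = 0.04997 VAR  (c) S = 1.616 VA  (d) PF = 0.9995 (lagging)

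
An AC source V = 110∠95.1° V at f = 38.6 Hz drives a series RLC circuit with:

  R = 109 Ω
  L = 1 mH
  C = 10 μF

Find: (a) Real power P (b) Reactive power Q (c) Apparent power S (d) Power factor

Step 1 — Angular frequency: ω = 2π·f = 2π·38.6 = 242.5 rad/s.
Step 2 — Component impedances:
  R: Z = R = 109 Ω
  L: Z = jωL = j·242.5·0.001 = 0 + j0.2425 Ω
  C: Z = 1/(jωC) = -j/(ω·C) = 0 - j412.3 Ω
Step 3 — Series combination: Z_total = R + L + C = 109 - j412.1 Ω = 426.2∠-75.2° Ω.
Step 4 — Source phasor: V = 110∠95.1° V = -9.778 + j109.6 V.
Step 5 — Current: I = V / Z = -0.2544 + j0.04355 A = 0.2581∠170.3° A.
Step 6 — Complex power: S = V·I* = 7.259 - j27.44 VA.
Step 7 — Real power: P = Re(S) = 7.259 W.
Step 8 — Reactive power: Q = Im(S) = -27.44 VAR.
Step 9 — Apparent power: |S| = 28.39 VA.
Step 10 — Power factor: PF = P/|S| = 0.2557 (leading).

(a) P = 7.259 W  (b) Q = -27.44 VAR  (c) S = 28.39 VA  (d) PF = 0.2557 (leading)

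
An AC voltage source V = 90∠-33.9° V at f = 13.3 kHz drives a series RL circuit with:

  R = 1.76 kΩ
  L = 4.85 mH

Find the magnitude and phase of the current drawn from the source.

Step 1 — Angular frequency: ω = 2π·f = 2π·1.33e+04 = 8.357e+04 rad/s.
Step 2 — Component impedances:
  R: Z = R = 1760 Ω
  L: Z = jωL = j·8.357e+04·0.00485 = 0 + j405.3 Ω
Step 3 — Series combination: Z_total = R + L = 1760 + j405.3 Ω = 1806∠13.0° Ω.
Step 4 — Source phasor: V = 90∠-33.9° V = 74.7 - j50.2 V.
Step 5 — Ohm's law: I = V / Z_total = (74.7 - j50.2) / (1760 + j405.3) = 0.03407 - j0.03637 A.
Step 6 — Convert to polar: |I| = 0.04983 A, ∠I = -46.9°.

I = 0.04983∠-46.9° A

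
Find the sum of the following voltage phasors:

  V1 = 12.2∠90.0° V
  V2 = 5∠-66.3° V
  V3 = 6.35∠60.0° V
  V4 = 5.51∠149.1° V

Step 1 — Convert each phasor to rectangular form:
  V1 = 12.2·(cos(90.0°) + j·sin(90.0°)) = 0 + j12.2 V
  V2 = 5·(cos(-66.3°) + j·sin(-66.3°)) = 2.01 - j4.578 V
  V3 = 6.35·(cos(60.0°) + j·sin(60.0°)) = 3.175 + j5.499 V
  V4 = 5.51·(cos(149.1°) + j·sin(149.1°)) = -4.728 + j2.83 V
Step 2 — Sum components: V_total = 0.4568 + j15.95 V.
Step 3 — Convert to polar: |V_total| = 15.96 V, ∠V_total = 88.4°.

V_total = 15.96∠88.4° V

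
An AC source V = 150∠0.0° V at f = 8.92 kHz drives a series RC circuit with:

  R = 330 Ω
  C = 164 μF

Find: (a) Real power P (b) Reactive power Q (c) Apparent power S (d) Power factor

Step 1 — Angular frequency: ω = 2π·f = 2π·8920 = 5.605e+04 rad/s.
Step 2 — Component impedances:
  R: Z = R = 330 Ω
  C: Z = 1/(jωC) = -j/(ω·C) = 0 - j0.1088 Ω
Step 3 — Series combination: Z_total = R + C = 330 - j0.1088 Ω = 330∠-0.0° Ω.
Step 4 — Source phasor: V = 150∠0.0° V = 150 V.
Step 5 — Current: I = V / Z = 0.4545 + j0.0001499 A = 0.4545∠0.0° A.
Step 6 — Complex power: S = V·I* = 68.18 - j0.02248 VA.
Step 7 — Real power: P = Re(S) = 68.18 W.
Step 8 — Reactive power: Q = Im(S) = -0.02248 VAR.
Step 9 — Apparent power: |S| = 68.18 VA.
Step 10 — Power factor: PF = P/|S| = 1 (leading).

(a) P = 68.18 W  (b) Q = -0.02248 VAR  (c) S = 68.18 VA  (d) PF = 1 (leading)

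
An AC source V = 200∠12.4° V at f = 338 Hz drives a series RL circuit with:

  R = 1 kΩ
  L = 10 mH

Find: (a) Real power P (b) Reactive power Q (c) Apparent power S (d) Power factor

Step 1 — Angular frequency: ω = 2π·f = 2π·338 = 2124 rad/s.
Step 2 — Component impedances:
  R: Z = R = 1000 Ω
  L: Z = jωL = j·2124·0.01 = 0 + j21.24 Ω
Step 3 — Series combination: Z_total = R + L = 1000 + j21.24 Ω = 1000∠1.2° Ω.
Step 4 — Source phasor: V = 200∠12.4° V = 195.3 + j42.95 V.
Step 5 — Current: I = V / Z = 0.1962 + j0.03878 A = 0.2∠11.2° A.
Step 6 — Complex power: S = V·I* = 39.98 + j0.8491 VA.
Step 7 — Real power: P = Re(S) = 39.98 W.
Step 8 — Reactive power: Q = Im(S) = 0.8491 VAR.
Step 9 — Apparent power: |S| = 39.99 VA.
Step 10 — Power factor: PF = P/|S| = 0.9998 (lagging).

(a) P = 39.98 W  (b) Q = 0.8491 VAR  (c) S = 39.99 VA  (d) PF = 0.9998 (lagging)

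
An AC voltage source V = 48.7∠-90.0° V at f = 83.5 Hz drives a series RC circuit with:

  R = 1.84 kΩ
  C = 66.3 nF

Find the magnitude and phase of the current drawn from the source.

Step 1 — Angular frequency: ω = 2π·f = 2π·83.5 = 524.6 rad/s.
Step 2 — Component impedances:
  R: Z = R = 1840 Ω
  C: Z = 1/(jωC) = -j/(ω·C) = 0 - j2.875e+04 Ω
Step 3 — Series combination: Z_total = R + C = 1840 - j2.875e+04 Ω = 2.881e+04∠-86.3° Ω.
Step 4 — Source phasor: V = 48.7∠-90.0° V = 0 - j48.7 V.
Step 5 — Ohm's law: I = V / Z_total = (0 - j48.7) / (1840 - j2.875e+04) = 0.001687 - j0.000108 A.
Step 6 — Convert to polar: |I| = 0.001691 A, ∠I = -3.7°.

I = 0.001691∠-3.7° A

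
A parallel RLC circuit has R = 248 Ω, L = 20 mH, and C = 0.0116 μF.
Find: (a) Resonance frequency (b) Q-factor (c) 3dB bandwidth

Step 1 — Resonance: ω₀ = 1/√(LC) = 1/√(0.02·1.16e-08) = 6.565e+04 rad/s.
Step 2 — f₀ = ω₀/(2π) = 1.045e+04 Hz.
Step 3 — Parallel Q: Q = R/(ω₀L) = 248/(6.565e+04·0.02) = 0.1889.
Step 4 — Bandwidth: Δω = ω₀/Q = 3.476e+05 rad/s; BW = Δω/(2π) = 5.532e+04 Hz.

(a) f₀ = 1.045e+04 Hz  (b) Q = 0.1889  (c) BW = 5.532e+04 Hz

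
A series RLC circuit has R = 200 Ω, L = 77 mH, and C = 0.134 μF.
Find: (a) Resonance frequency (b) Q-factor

Step 1 — Resonance condition Im(Z)=0 gives ω₀ = 1/√(LC).
Step 2 — ω₀ = 1/√(0.077·1.34e-07) = 9845 rad/s.
Step 3 — f₀ = ω₀/(2π) = 1567 Hz.
Step 4 — Series Q: Q = ω₀L/R = 9845·0.077/200 = 3.79.

(a) f₀ = 1567 Hz  (b) Q = 3.79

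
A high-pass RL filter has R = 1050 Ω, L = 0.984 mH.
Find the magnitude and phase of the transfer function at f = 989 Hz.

Step 1 — Angular frequency: ω = 2π·989 = 6214 rad/s.
Step 2 — Transfer function: H(jω) = jωL/(R + jωL).
Step 3 — Numerator jωL = j·6.115; denominator R + jωL = 1050 + j6.115.
Step 4 — H = 3.391e-05 + j0.005823.
Step 5 — Magnitude: |H| = 0.005823 (-44.7 dB); phase: φ = 89.7°.

|H| = 0.005823 (-44.7 dB), φ = 89.7°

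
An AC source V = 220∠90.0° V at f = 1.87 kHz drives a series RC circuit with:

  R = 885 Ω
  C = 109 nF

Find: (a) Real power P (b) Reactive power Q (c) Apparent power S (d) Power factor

Step 1 — Angular frequency: ω = 2π·f = 2π·1870 = 1.175e+04 rad/s.
Step 2 — Component impedances:
  R: Z = R = 885 Ω
  C: Z = 1/(jωC) = -j/(ω·C) = 0 - j780.8 Ω
Step 3 — Series combination: Z_total = R + C = 885 - j780.8 Ω = 1180∠-41.4° Ω.
Step 4 — Source phasor: V = 220∠90.0° V = 0 + j220 V.
Step 5 — Current: I = V / Z = -0.1233 + j0.1398 A = 0.1864∠131.4° A.
Step 6 — Complex power: S = V·I* = 30.75 - j27.13 VA.
Step 7 — Real power: P = Re(S) = 30.75 W.
Step 8 — Reactive power: Q = Im(S) = -27.13 VAR.
Step 9 — Apparent power: |S| = 41.01 VA.
Step 10 — Power factor: PF = P/|S| = 0.7499 (leading).

(a) P = 30.75 W  (b) Q = -27.13 VAR  (c) S = 41.01 VA  (d) PF = 0.7499 (leading)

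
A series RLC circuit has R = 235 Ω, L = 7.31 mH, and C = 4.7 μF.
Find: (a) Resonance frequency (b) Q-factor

Step 1 — Resonance condition Im(Z)=0 gives ω₀ = 1/√(LC).
Step 2 — ω₀ = 1/√(0.00731·4.7e-06) = 5395 rad/s.
Step 3 — f₀ = ω₀/(2π) = 858.6 Hz.
Step 4 — Series Q: Q = ω₀L/R = 5395·0.00731/235 = 0.1678.

(a) f₀ = 858.6 Hz  (b) Q = 0.1678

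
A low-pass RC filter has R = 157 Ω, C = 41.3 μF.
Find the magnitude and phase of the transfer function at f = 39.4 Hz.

Step 1 — Angular frequency: ω = 2π·39.4 = 247.6 rad/s.
Step 2 — Transfer function: H(jω) = 1/(1 + jωRC).
Step 3 — Denominator: 1 + jωRC = 1 + j·247.6·157·4.13e-05 = 1 + j1.605.
Step 4 — H = 0.2796 - j0.4488.
Step 5 — Magnitude: |H| = 0.5288 (-5.5 dB); phase: φ = -58.1°.

|H| = 0.5288 (-5.5 dB), φ = -58.1°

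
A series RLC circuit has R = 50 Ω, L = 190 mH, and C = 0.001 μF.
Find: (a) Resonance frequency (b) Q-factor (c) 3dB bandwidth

Step 1 — Resonance condition Im(Z)=0 gives ω₀ = 1/√(LC).
Step 2 — ω₀ = 1/√(0.19·1e-09) = 7.255e+04 rad/s.
Step 3 — f₀ = ω₀/(2π) = 1.155e+04 Hz.
Step 4 — Series Q: Q = ω₀L/R = 7.255e+04·0.19/50 = 275.7.
Step 5 — 3dB bandwidth: Δω = ω₀/Q = 263.2 rad/s; BW = Δω/(2π) = 41.88 Hz.

(a) f₀ = 1.155e+04 Hz  (b) Q = 275.7  (c) BW = 41.88 Hz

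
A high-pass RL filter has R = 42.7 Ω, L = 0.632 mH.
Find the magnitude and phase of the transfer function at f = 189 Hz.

Step 1 — Angular frequency: ω = 2π·189 = 1188 rad/s.
Step 2 — Transfer function: H(jω) = jωL/(R + jωL).
Step 3 — Numerator jωL = j·0.7505; denominator R + jωL = 42.7 + j0.7505.
Step 4 — H = 0.0003088 + j0.01757.
Step 5 — Magnitude: |H| = 0.01757 (-35.1 dB); phase: φ = 89.0°.

|H| = 0.01757 (-35.1 dB), φ = 89.0°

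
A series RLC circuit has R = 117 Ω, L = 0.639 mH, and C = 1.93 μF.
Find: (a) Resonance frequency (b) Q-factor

Step 1 — Resonance condition Im(Z)=0 gives ω₀ = 1/√(LC).
Step 2 — ω₀ = 1/√(0.000639·1.93e-06) = 2.848e+04 rad/s.
Step 3 — f₀ = ω₀/(2π) = 4532 Hz.
Step 4 — Series Q: Q = ω₀L/R = 2.848e+04·0.000639/117 = 0.1555.

(a) f₀ = 4532 Hz  (b) Q = 0.1555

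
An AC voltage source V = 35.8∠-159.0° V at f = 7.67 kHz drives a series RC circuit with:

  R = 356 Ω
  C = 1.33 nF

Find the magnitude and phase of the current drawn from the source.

Step 1 — Angular frequency: ω = 2π·f = 2π·7670 = 4.819e+04 rad/s.
Step 2 — Component impedances:
  R: Z = R = 356 Ω
  C: Z = 1/(jωC) = -j/(ω·C) = 0 - j1.56e+04 Ω
Step 3 — Series combination: Z_total = R + C = 356 - j1.56e+04 Ω = 1.561e+04∠-88.7° Ω.
Step 4 — Source phasor: V = 35.8∠-159.0° V = -33.42 - j12.83 V.
Step 5 — Ohm's law: I = V / Z_total = (-33.42 - j12.83) / (356 - j1.56e+04) = 0.000773 - j0.00216 A.
Step 6 — Convert to polar: |I| = 0.002294 A, ∠I = -70.3°.

I = 0.002294∠-70.3° A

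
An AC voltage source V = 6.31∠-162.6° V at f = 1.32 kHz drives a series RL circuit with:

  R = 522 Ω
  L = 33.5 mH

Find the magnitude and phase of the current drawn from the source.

Step 1 — Angular frequency: ω = 2π·f = 2π·1320 = 8294 rad/s.
Step 2 — Component impedances:
  R: Z = R = 522 Ω
  L: Z = jωL = j·8294·0.0335 = 0 + j277.8 Ω
Step 3 — Series combination: Z_total = R + L = 522 + j277.8 Ω = 591.3∠28.0° Ω.
Step 4 — Source phasor: V = 6.31∠-162.6° V = -6.021 - j1.887 V.
Step 5 — Ohm's law: I = V / Z_total = (-6.021 - j1.887) / (522 + j277.8) = -0.01049 + j0.001967 A.
Step 6 — Convert to polar: |I| = 0.01067 A, ∠I = 169.4°.

I = 0.01067∠169.4° A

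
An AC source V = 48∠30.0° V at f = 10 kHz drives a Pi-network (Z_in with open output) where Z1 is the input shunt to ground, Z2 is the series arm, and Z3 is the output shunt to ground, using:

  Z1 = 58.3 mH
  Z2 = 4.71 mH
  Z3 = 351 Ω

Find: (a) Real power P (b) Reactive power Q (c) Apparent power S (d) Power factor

Step 1 — Angular frequency: ω = 2π·f = 2π·1e+04 = 6.283e+04 rad/s.
Step 2 — Component impedances:
  Z1: Z = jωL = j·6.283e+04·0.0583 = 0 + j3663 Ω
  Z2: Z = jωL = j·6.283e+04·0.00471 = 0 + j295.9 Ω
  Z3: Z = R = 351 Ω
Step 3 — With open output, the series arm Z2 and the output shunt Z3 appear in series to ground: Z2 + Z3 = 351 + j295.9 Ω.
Step 4 — Parallel with input shunt Z1: Z_in = Z1 || (Z2 + Z3) = 298.1 + j300.2 Ω = 423.1∠45.2° Ω.
Step 5 — Source phasor: V = 48∠30.0° V = 41.57 + j24 V.
Step 6 — Current: I = V / Z = 0.1095 - j0.02975 A = 0.1134∠-15.2° A.
Step 7 — Complex power: S = V·I* = 3.837 + j3.864 VA.
Step 8 — Real power: P = Re(S) = 3.837 W.
Step 9 — Reactive power: Q = Im(S) = 3.864 VAR.
Step 10 — Apparent power: |S| = 5.445 VA.
Step 11 — Power factor: PF = P/|S| = 0.7046 (lagging).

(a) P = 3.837 W  (b) Q = 3.864 VAR  (c) S = 5.445 VA  (d) PF = 0.7046 (lagging)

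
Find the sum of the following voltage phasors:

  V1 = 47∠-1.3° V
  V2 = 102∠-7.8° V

Step 1 — Convert each phasor to rectangular form:
  V1 = 47·(cos(-1.3°) + j·sin(-1.3°)) = 46.99 - j1.066 V
  V2 = 102·(cos(-7.8°) + j·sin(-7.8°)) = 101.1 - j13.84 V
Step 2 — Sum components: V_total = 148 - j14.91 V.
Step 3 — Convert to polar: |V_total| = 148.8 V, ∠V_total = -5.8°.

V_total = 148.8∠-5.8° V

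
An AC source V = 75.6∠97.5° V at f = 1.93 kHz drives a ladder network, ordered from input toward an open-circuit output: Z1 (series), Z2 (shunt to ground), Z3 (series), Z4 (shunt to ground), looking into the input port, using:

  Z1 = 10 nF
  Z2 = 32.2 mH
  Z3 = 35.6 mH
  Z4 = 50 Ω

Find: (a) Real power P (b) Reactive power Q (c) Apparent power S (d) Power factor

Step 1 — Angular frequency: ω = 2π·f = 2π·1930 = 1.213e+04 rad/s.
Step 2 — Component impedances:
  Z1: Z = 1/(jωC) = -j/(ω·C) = 0 - j8246 Ω
  Z2: Z = jωL = j·1.213e+04·0.0322 = 0 + j390.5 Ω
  Z3: Z = jωL = j·1.213e+04·0.0356 = 0 + j431.7 Ω
  Z4: Z = R = 50 Ω
Step 3 — Ladder network (open output): work backward from the far end, alternating series and parallel combinations. Z_in = 11.24 - j8041 Ω = 8041∠-89.9° Ω.
Step 4 — Source phasor: V = 75.6∠97.5° V = -9.868 + j74.95 V.
Step 5 — Current: I = V / Z = -0.009323 - j0.001214 A = 0.009402∠-172.6° A.
Step 6 — Complex power: S = V·I* = 0.0009933 - j0.7108 VA.
Step 7 — Real power: P = Re(S) = 0.0009933 W.
Step 8 — Reactive power: Q = Im(S) = -0.7108 VAR.
Step 9 — Apparent power: |S| = 0.7108 VA.
Step 10 — Power factor: PF = P/|S| = 0.001397 (leading).

(a) P = 0.0009933 W  (b) Q = -0.7108 VAR  (c) S = 0.7108 VA  (d) PF = 0.001397 (leading)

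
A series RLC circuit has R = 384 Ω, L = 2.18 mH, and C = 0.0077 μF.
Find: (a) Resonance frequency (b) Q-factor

Step 1 — Resonance condition Im(Z)=0 gives ω₀ = 1/√(LC).
Step 2 — ω₀ = 1/√(0.00218·7.7e-09) = 2.441e+05 rad/s.
Step 3 — f₀ = ω₀/(2π) = 3.885e+04 Hz.
Step 4 — Series Q: Q = ω₀L/R = 2.441e+05·0.00218/384 = 1.386.

(a) f₀ = 3.885e+04 Hz  (b) Q = 1.386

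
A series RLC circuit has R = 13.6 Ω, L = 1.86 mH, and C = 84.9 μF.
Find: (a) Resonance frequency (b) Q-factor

Step 1 — Resonance condition Im(Z)=0 gives ω₀ = 1/√(LC).
Step 2 — ω₀ = 1/√(0.00186·8.49e-05) = 2516 rad/s.
Step 3 — f₀ = ω₀/(2π) = 400.5 Hz.
Step 4 — Series Q: Q = ω₀L/R = 2516·0.00186/13.6 = 0.3442.

(a) f₀ = 400.5 Hz  (b) Q = 0.3442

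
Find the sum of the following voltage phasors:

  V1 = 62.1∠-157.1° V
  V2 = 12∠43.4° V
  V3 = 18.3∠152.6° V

Step 1 — Convert each phasor to rectangular form:
  V1 = 62.1·(cos(-157.1°) + j·sin(-157.1°)) = -57.21 - j24.16 V
  V2 = 12·(cos(43.4°) + j·sin(43.4°)) = 8.719 + j8.245 V
  V3 = 18.3·(cos(152.6°) + j·sin(152.6°)) = -16.25 + j8.422 V
Step 2 — Sum components: V_total = -64.73 - j7.498 V.
Step 3 — Convert to polar: |V_total| = 65.17 V, ∠V_total = -173.4°.

V_total = 65.17∠-173.4° V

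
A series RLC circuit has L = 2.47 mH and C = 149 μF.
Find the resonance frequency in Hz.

Step 1 — Resonance condition Im(Z)=0 gives ω₀ = 1/√(LC).
Step 2 — ω₀ = 1/√(0.00247·0.000149) = 1648 rad/s.
Step 3 — f₀ = ω₀/(2π) = 262.3 Hz.

f₀ = 262.3 Hz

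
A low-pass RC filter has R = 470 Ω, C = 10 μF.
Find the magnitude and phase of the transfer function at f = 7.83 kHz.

Step 1 — Angular frequency: ω = 2π·7830 = 4.92e+04 rad/s.
Step 2 — Transfer function: H(jω) = 1/(1 + jωRC).
Step 3 — Denominator: 1 + jωRC = 1 + j·4.92e+04·470·1e-05 = 1 + j231.2.
Step 4 — H = 1.87e-05 - j0.004325.
Step 5 — Magnitude: |H| = 0.004325 (-47.3 dB); phase: φ = -89.8°.

|H| = 0.004325 (-47.3 dB), φ = -89.8°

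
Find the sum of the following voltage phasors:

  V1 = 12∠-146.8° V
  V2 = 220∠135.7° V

Step 1 — Convert each phasor to rectangular form:
  V1 = 12·(cos(-146.8°) + j·sin(-146.8°)) = -10.04 - j6.571 V
  V2 = 220·(cos(135.7°) + j·sin(135.7°)) = -157.5 + j153.7 V
Step 2 — Sum components: V_total = -167.5 + j147.1 V.
Step 3 — Convert to polar: |V_total| = 222.9 V, ∠V_total = 138.7°.

V_total = 222.9∠138.7° V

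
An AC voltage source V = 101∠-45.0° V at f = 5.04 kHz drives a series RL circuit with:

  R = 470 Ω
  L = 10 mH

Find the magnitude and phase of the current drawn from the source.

Step 1 — Angular frequency: ω = 2π·f = 2π·5040 = 3.167e+04 rad/s.
Step 2 — Component impedances:
  R: Z = R = 470 Ω
  L: Z = jωL = j·3.167e+04·0.01 = 0 + j316.7 Ω
Step 3 — Series combination: Z_total = R + L = 470 + j316.7 Ω = 566.7∠34.0° Ω.
Step 4 — Source phasor: V = 101∠-45.0° V = 71.42 - j71.42 V.
Step 5 — Ohm's law: I = V / Z_total = (71.42 - j71.42) / (470 + j316.7) = 0.03409 - j0.1749 A.
Step 6 — Convert to polar: |I| = 0.1782 A, ∠I = -79.0°.

I = 0.1782∠-79.0° A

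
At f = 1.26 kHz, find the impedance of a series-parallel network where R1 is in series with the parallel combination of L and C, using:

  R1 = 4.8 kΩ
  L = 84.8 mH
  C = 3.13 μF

Step 1 — Angular frequency: ω = 2π·f = 2π·1260 = 7917 rad/s.
Step 2 — Component impedances:
  R1: Z = R = 4800 Ω
  L: Z = jωL = j·7917·0.0848 = 0 + j671.3 Ω
  C: Z = 1/(jωC) = -j/(ω·C) = 0 - j40.36 Ω
Step 3 — Parallel branch: L || C = 1/(1/L + 1/C) = 0 - j42.94 Ω.
Step 4 — Series with R1: Z_total = R1 + (L || C) = 4800 - j42.94 Ω = 4800∠-0.5° Ω.

Z = 4800 - j42.94 Ω = 4800∠-0.5° Ω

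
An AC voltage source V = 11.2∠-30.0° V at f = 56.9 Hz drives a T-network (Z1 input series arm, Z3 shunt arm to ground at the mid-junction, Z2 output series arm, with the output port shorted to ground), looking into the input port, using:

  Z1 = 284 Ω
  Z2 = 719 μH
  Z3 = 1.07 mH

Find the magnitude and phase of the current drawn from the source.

Step 1 — Angular frequency: ω = 2π·f = 2π·56.9 = 357.5 rad/s.
Step 2 — Component impedances:
  Z1: Z = R = 284 Ω
  Z2: Z = jωL = j·357.5·0.000719 = 0 + j0.2571 Ω
  Z3: Z = jωL = j·357.5·0.00107 = 0 + j0.3825 Ω
Step 3 — With the output port shorted to ground, the output series arm Z2 runs from the junction to ground; the shunt arm Z3 also runs from the junction to ground. They appear in parallel: Z3 || Z2 = 0 + j0.1537 Ω.
Step 4 — Series with input arm Z1: Z_in = Z1 + (Z3 || Z2) = 284 + j0.1537 Ω = 284∠0.0° Ω.
Step 5 — Source phasor: V = 11.2∠-30.0° V = 9.699 - j5.6 V.
Step 6 — Ohm's law: I = V / Z_total = (9.699 - j5.6) / (284 + j0.1537) = 0.03414 - j0.01974 A.
Step 7 — Convert to polar: |I| = 0.03944 A, ∠I = -30.0°.

I = 0.03944∠-30.0° A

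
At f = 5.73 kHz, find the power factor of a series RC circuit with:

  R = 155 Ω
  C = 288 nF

Step 1 — Angular frequency: ω = 2π·f = 2π·5730 = 3.6e+04 rad/s.
Step 2 — Component impedances:
  R: Z = R = 155 Ω
  C: Z = 1/(jωC) = -j/(ω·C) = 0 - j96.44 Ω
Step 3 — Series combination: Z_total = R + C = 155 - j96.44 Ω = 182.6∠-31.9° Ω.
Step 4 — Power factor: PF = cos(φ) = Re(Z)/|Z| = 155/182.555 = 0.8491.
Step 5 — Type: Im(Z) = -96.44 ⇒ leading (phase φ = -31.9°).

PF = 0.8491 (leading, φ = -31.9°)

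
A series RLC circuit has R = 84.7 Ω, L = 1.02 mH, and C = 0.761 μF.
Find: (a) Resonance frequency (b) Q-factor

Step 1 — Resonance condition Im(Z)=0 gives ω₀ = 1/√(LC).
Step 2 — ω₀ = 1/√(0.00102·7.61e-07) = 3.589e+04 rad/s.
Step 3 — f₀ = ω₀/(2π) = 5713 Hz.
Step 4 — Series Q: Q = ω₀L/R = 3.589e+04·0.00102/84.7 = 0.4322.

(a) f₀ = 5713 Hz  (b) Q = 0.4322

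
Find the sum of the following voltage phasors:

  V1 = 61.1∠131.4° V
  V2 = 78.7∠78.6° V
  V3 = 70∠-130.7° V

Step 1 — Convert each phasor to rectangular form:
  V1 = 61.1·(cos(131.4°) + j·sin(131.4°)) = -40.41 + j45.83 V
  V2 = 78.7·(cos(78.6°) + j·sin(78.6°)) = 15.56 + j77.15 V
  V3 = 70·(cos(-130.7°) + j·sin(-130.7°)) = -45.65 - j53.07 V
Step 2 — Sum components: V_total = -70.5 + j69.91 V.
Step 3 — Convert to polar: |V_total| = 99.28 V, ∠V_total = 135.2°.

V_total = 99.28∠135.2° V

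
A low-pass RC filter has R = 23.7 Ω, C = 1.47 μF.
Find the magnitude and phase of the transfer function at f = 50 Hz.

Step 1 — Angular frequency: ω = 2π·50 = 314.2 rad/s.
Step 2 — Transfer function: H(jω) = 1/(1 + jωRC).
Step 3 — Denominator: 1 + jωRC = 1 + j·314.2·23.7·1.47e-06 = 1 + j0.01094.
Step 4 — H = 0.9999 - j0.01094.
Step 5 — Magnitude: |H| = 0.9999 (-0.0 dB); phase: φ = -0.6°.

|H| = 0.9999 (-0.0 dB), φ = -0.6°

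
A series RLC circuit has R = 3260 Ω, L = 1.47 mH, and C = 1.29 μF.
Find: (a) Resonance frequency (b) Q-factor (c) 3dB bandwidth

Step 1 — Resonance: ω₀ = 1/√(LC) = 1/√(0.00147·1.29e-06) = 2.296e+04 rad/s.
Step 2 — f₀ = ω₀/(2π) = 3655 Hz.
Step 3 — Series Q: Q = ω₀L/R = 2.296e+04·0.00147/3260 = 0.01035.
Step 4 — Bandwidth: Δω = ω₀/Q = 2.218e+06 rad/s; BW = Δω/(2π) = 3.53e+05 Hz.

(a) f₀ = 3655 Hz  (b) Q = 0.01035  (c) BW = 3.53e+05 Hz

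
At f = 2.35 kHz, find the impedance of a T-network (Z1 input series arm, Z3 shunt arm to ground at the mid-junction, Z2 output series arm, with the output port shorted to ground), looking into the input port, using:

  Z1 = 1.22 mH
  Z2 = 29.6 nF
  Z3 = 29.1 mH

Step 1 — Angular frequency: ω = 2π·f = 2π·2350 = 1.477e+04 rad/s.
Step 2 — Component impedances:
  Z1: Z = jωL = j·1.477e+04·0.00122 = 0 + j18.01 Ω
  Z2: Z = 1/(jωC) = -j/(ω·C) = 0 - j2288 Ω
  Z3: Z = jωL = j·1.477e+04·0.0291 = 0 + j429.7 Ω
Step 3 — With the output port shorted to ground, the output series arm Z2 runs from the junction to ground; the shunt arm Z3 also runs from the junction to ground. They appear in parallel: Z3 || Z2 = 0 + j529 Ω.
Step 4 — Series with input arm Z1: Z_in = Z1 + (Z3 || Z2) = 0 + j547 Ω = 547∠90.0° Ω.

Z = 0 + j547 Ω = 547∠90.0° Ω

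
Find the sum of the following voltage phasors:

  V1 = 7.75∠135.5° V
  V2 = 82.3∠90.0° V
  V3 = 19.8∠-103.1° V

Step 1 — Convert each phasor to rectangular form:
  V1 = 7.75·(cos(135.5°) + j·sin(135.5°)) = -5.528 + j5.432 V
  V2 = 82.3·(cos(90.0°) + j·sin(90.0°)) = 0 + j82.3 V
  V3 = 19.8·(cos(-103.1°) + j·sin(-103.1°)) = -4.488 - j19.28 V
Step 2 — Sum components: V_total = -10.02 + j68.45 V.
Step 3 — Convert to polar: |V_total| = 69.18 V, ∠V_total = 98.3°.

V_total = 69.18∠98.3° V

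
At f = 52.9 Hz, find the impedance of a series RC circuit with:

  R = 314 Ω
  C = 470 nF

Step 1 — Angular frequency: ω = 2π·f = 2π·52.9 = 332.4 rad/s.
Step 2 — Component impedances:
  R: Z = R = 314 Ω
  C: Z = 1/(jωC) = -j/(ω·C) = 0 - j6401 Ω
Step 3 — Series combination: Z_total = R + C = 314 - j6401 Ω = 6409∠-87.2° Ω.

Z = 314 - j6401 Ω = 6409∠-87.2° Ω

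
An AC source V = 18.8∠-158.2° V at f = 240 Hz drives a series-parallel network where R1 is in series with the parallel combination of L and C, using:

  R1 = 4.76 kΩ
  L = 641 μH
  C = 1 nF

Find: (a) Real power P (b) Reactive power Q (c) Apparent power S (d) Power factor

Step 1 — Angular frequency: ω = 2π·f = 2π·240 = 1508 rad/s.
Step 2 — Component impedances:
  R1: Z = R = 4760 Ω
  L: Z = jωL = j·1508·0.000641 = 0 + j0.9666 Ω
  C: Z = 1/(jωC) = -j/(ω·C) = 0 - j6.631e+05 Ω
Step 3 — Parallel branch: L || C = 1/(1/L + 1/C) = 0 + j0.9666 Ω.
Step 4 — Series with R1: Z_total = R1 + (L || C) = 4760 + j0.9666 Ω = 4760∠0.0° Ω.
Step 5 — Source phasor: V = 18.8∠-158.2° V = -17.46 - j6.982 V.
Step 6 — Current: I = V / Z = -0.003667 - j0.001466 A = 0.00395∠-158.2° A.
Step 7 — Complex power: S = V·I* = 0.07425 + j1.508e-05 VA.
Step 8 — Real power: P = Re(S) = 0.07425 W.
Step 9 — Reactive power: Q = Im(S) = 1.508e-05 VAR.
Step 10 — Apparent power: |S| = 0.07425 VA.
Step 11 — Power factor: PF = P/|S| = 1 (lagging).

(a) P = 0.07425 W  (b) Q = 1.508e-05 VAR  (c) S = 0.07425 VA  (d) PF = 1 (lagging)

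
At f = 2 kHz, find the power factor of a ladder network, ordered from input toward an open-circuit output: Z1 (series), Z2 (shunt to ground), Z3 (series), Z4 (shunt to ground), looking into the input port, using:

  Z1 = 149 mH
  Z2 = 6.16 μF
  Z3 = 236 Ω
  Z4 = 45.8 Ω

Step 1 — Angular frequency: ω = 2π·f = 2π·2000 = 1.257e+04 rad/s.
Step 2 — Component impedances:
  Z1: Z = jωL = j·1.257e+04·0.149 = 0 + j1872 Ω
  Z2: Z = 1/(jωC) = -j/(ω·C) = 0 - j12.92 Ω
  Z3: Z = R = 236 Ω
  Z4: Z = R = 45.8 Ω
Step 3 — Ladder network (open output): work backward from the far end, alternating series and parallel combinations. Z_in = 0.591 + j1859 Ω = 1859∠90.0° Ω.
Step 4 — Power factor: PF = cos(φ) = Re(Z)/|Z| = 0.59097/1859.5 = 0.0003178.
Step 5 — Type: Im(Z) = 1859 ⇒ lagging (phase φ = 90.0°).

PF = 0.0003178 (lagging, φ = 90.0°)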